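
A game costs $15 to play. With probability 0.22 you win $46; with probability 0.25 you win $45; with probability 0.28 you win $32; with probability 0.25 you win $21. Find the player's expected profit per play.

20.58

E[payout] = 46·0.22 + 45·0.25 + 32·0.28 + 21·0.25
 = 10.12 + 11.25 + 8.96 + 5.25
 = 35.58
Net = 35.58 - 15 = 20.58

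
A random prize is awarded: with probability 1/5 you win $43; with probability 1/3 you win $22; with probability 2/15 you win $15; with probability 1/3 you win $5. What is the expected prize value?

E[payout] = 43·1/5 + 22·1/3 + 15·2/15 + 5·1/3
 = 43/5 + 22/3 + 2 + 5/3
 = 98/5

19.6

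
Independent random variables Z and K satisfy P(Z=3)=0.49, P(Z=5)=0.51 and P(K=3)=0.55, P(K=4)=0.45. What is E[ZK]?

13.869

E[ZK] = Σ_z Σ_k zk · P(Z=z)P(K=k)
 = 9·0.2695 + 12·0.2205 + 15·0.2805 + 20·0.2295
 = 2.4255 + 2.646 + 4.2075 + 4.59
 = 13.869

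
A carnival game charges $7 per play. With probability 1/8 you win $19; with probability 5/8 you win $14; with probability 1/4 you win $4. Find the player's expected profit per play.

5.125

E[payout] = 19·1/8 + 14·5/8 + 4·1/4
 = 19/8 + 35/4 + 1
 = 97/8
Net = 97/8 - 7 = 41/8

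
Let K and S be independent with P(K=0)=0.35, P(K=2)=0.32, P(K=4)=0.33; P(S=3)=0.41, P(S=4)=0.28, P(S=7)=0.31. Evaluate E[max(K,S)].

E[max(K,S)] = Σ_k Σ_s max(k,s) · P(K=k)P(S=s)
 = 3·0.1435 + 4·0.098 + 7·0.1085 + 3·0.1312 + 4·0.0896 + 7·0.0992 + 4·0.1353 + 4·0.0924 + 7·0.1023
 = 0.4305 + 0.392 + 0.7595 + 0.3936 + 0.3584 + 0.6944 + 0.5412 + 0.3696 + 0.7161
 = 4.6553

4.6553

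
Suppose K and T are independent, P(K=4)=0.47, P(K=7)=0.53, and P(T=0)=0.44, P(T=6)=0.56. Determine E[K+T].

8.95

E[K+T] = Σ_k Σ_t (k+t) · P(K=k)P(T=t)
 = 4·0.2068 + 10·0.2632 + 7·0.2332 + 13·0.2968
 = 0.8272 + 2.632 + 1.6324 + 3.8584
 = 8.95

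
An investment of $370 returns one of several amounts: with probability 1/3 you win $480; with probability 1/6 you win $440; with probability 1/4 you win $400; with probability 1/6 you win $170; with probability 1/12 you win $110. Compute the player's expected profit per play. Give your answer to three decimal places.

E[payout] = 480·1/3 + 440·1/6 + 400·1/4 + 170·1/6 + 110·1/12
 = 160 + 220/3 + 100 + 85/3 + 55/6
 = 2225/6
Net = 2225/6 - 370 = 5/6

0.833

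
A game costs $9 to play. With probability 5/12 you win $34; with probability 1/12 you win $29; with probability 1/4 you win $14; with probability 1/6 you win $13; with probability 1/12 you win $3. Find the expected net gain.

E[payout] = 34·5/12 + 29·1/12 + 14·1/4 + 13·1/6 + 3·1/12
 = 85/6 + 29/12 + 7/2 + 13/6 + 1/4
 = 45/2
Net = 45/2 - 9 = 27/2

13.5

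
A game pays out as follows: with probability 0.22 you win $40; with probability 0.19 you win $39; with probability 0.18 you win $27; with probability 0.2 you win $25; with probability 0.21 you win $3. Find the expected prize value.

26.7

E[payout] = 40·0.22 + 39·0.19 + 27·0.18 + 25·0.2 + 3·0.21
 = 8.8 + 7.41 + 4.86 + 5 + 0.63
 = 26.7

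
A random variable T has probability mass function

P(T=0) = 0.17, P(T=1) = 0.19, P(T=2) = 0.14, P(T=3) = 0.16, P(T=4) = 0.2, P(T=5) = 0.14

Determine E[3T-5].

E[3T-5] = Σ (3t-5)·P(T=t)
 = (-5)·0.17 + (-2)·0.19 + 1·0.14 + 4·0.16 + 7·0.2 + 10·0.14
 = (-0.85) + (-0.38) + 0.14 + 0.64 + 1.4 + 1.4
 = 2.35

2.35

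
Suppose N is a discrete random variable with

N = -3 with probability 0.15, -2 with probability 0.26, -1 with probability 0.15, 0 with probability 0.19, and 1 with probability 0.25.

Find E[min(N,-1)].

E[min(N,-1)] = Σ min(n,-1)·P(N=n)
 = (-3)·0.15 + (-2)·0.26 + (-1)·0.15 + (-1)·0.19 + (-1)·0.25
 = (-0.45) + (-0.52) + (-0.15) + (-0.19) + (-0.25)
 = -1.56

-1.56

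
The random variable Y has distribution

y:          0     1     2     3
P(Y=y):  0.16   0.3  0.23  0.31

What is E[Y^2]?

4.01

E[Y^2] = Σ y^2·P(Y=y)
 = 0·0.16 + 1·0.3 + 4·0.23 + 9·0.31
 = 0 + 0.3 + 0.92 + 2.79
 = 4.01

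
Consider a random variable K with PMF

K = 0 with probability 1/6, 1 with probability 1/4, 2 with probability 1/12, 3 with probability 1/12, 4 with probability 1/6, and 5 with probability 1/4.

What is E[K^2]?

E[K^2] = Σ k^2·P(K=k)
 = 0·1/6 + 1·1/4 + 4·1/12 + 9·1/12 + 16·1/6 + 25·1/4
 = 0 + 1/4 + 1/3 + 3/4 + 8/3 + 25/4
 = 41/4

10.25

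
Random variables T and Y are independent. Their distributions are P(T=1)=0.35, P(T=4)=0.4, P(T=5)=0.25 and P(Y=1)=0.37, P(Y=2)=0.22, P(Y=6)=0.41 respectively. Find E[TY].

10.464

E[TY] = Σ_t Σ_y ty · P(T=t)P(Y=y)
 = 1·0.1295 + 2·0.077 + 6·0.1435 + 4·0.148 + 8·0.088 + 24·0.164 + 5·0.0925 + 10·0.055 + 30·0.1025
 = 0.1295 + 0.154 + 0.861 + 0.592 + 0.704 + 3.936 + 0.4625 + 0.55 + 3.075
 = 10.464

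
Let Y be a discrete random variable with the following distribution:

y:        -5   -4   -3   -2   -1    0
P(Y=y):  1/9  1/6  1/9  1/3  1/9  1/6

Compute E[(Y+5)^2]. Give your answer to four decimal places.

E[(Y+5)^2] = Σ (y+5)^2·P(Y=y)
 = 0·1/9 + 1·1/6 + 4·1/9 + 9·1/3 + 16·1/9 + 25·1/6
 = 0 + 1/6 + 4/9 + 3 + 16/9 + 25/6
 = 86/9

9.5556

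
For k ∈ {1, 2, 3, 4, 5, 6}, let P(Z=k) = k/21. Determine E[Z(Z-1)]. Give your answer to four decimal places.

16.6667

E[Z(Z-1)] = Σ z(z-1)·P(Z=z)
 = 0·1/21 + 2·2/21 + 6·1/7 + 12·4/21 + 20·5/21 + 30·2/7
 = 0 + 4/21 + 6/7 + 16/7 + 100/21 + 60/7
 = 50/3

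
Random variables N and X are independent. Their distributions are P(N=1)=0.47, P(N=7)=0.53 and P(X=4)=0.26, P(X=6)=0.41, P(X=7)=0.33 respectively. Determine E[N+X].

E[N+X] = Σ_n Σ_x (n+x) · P(N=n)P(X=x)
 = 5·0.1222 + 7·0.1927 + 8·0.1551 + 11·0.1378 + 13·0.2173 + 14·0.1749
 = 0.611 + 1.3489 + 1.2408 + 1.5158 + 2.8249 + 2.4486
 = 9.99

9.99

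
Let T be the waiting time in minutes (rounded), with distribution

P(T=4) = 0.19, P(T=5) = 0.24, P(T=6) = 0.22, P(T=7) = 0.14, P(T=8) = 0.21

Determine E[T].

E[T] = Σ t·P(T=t)
 = 4·0.19 + 5·0.24 + 6·0.22 + 7·0.14 + 8·0.21
 = 0.76 + 1.2 + 1.32 + 0.98 + 1.68
 = 5.94

5.94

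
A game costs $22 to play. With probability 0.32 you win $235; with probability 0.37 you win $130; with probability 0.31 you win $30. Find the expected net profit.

110.6

E[payout] = 235·0.32 + 130·0.37 + 30·0.31
 = 75.2 + 48.1 + 9.3
 = 132.6
Net = 132.6 - 22 = 110.6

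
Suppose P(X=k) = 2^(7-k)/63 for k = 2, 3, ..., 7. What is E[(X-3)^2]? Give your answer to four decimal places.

1.4286

E[(X-3)^2] = Σ (x-3)^2·P(X=x)
 = 1·32/63 + 0·16/63 + 1·8/63 + 4·4/63 + 9·2/63 + 16·1/63
 = 32/63 + 0 + 8/63 + 16/63 + 2/7 + 16/63
 = 10/7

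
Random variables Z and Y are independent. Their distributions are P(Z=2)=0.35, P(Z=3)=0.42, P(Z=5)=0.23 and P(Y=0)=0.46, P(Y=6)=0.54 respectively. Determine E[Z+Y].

6.35

E[Z+Y] = Σ_z Σ_y (z+y) · P(Z=z)P(Y=y)
 = 2·0.161 + 8·0.189 + 3·0.1932 + 9·0.2268 + 5·0.1058 + 11·0.1242
 = 0.322 + 1.512 + 0.5796 + 2.0412 + 0.529 + 1.3662
 = 6.35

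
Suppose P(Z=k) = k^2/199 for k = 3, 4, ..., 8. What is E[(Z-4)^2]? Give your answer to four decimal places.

E[(Z-4)^2] = Σ (z-4)^2·P(Z=z)
 = 1·9/199 + 0·16/199 + 1·25/199 + 4·36/199 + 9·49/199 + 16·64/199
 = 9/199 + 0 + 25/199 + 144/199 + 441/199 + 1024/199
 = 1643/199

8.2563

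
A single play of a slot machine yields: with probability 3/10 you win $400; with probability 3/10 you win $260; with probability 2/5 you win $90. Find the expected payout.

E[payout] = 400·3/10 + 260·3/10 + 90·2/5
 = 120 + 78 + 36
 = 234

234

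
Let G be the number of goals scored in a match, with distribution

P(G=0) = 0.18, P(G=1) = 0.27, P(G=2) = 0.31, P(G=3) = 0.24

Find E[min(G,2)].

E[min(G,2)] = Σ min(g,2)·P(G=g)
 = 0·0.18 + 1·0.27 + 2·0.31 + 2·0.24
 = 0 + 0.27 + 0.62 + 0.48
 = 1.37

1.37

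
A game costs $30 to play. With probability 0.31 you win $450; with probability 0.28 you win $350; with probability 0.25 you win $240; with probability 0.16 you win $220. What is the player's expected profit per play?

302.7

E[payout] = 450·0.31 + 350·0.28 + 240·0.25 + 220·0.16
 = 139.5 + 98 + 60 + 35.2
 = 332.7
Net = 332.7 - 30 = 302.7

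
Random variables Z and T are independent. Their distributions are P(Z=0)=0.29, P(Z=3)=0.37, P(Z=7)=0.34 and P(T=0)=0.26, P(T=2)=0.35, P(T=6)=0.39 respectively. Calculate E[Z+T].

E[Z+T] = Σ_z Σ_t (z+t) · P(Z=z)P(T=t)
 = 0·0.0754 + 2·0.1015 + 6·0.1131 + 3·0.0962 + 5·0.1295 + 9·0.1443 + 7·0.0884 + 9·0.119 + 13·0.1326
 = 0 + 0.203 + 0.6786 + 0.2886 + 0.6475 + 1.2987 + 0.6188 + 1.071 + 1.7238
 = 6.53

6.53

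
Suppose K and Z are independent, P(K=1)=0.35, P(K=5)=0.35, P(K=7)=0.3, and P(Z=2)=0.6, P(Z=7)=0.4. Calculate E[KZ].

16.8

E[KZ] = Σ_k Σ_z kz · P(K=k)P(Z=z)
 = 2·0.21 + 7·0.14 + 10·0.21 + 35·0.14 + 14·0.18 + 49·0.12
 = 0.42 + 0.98 + 2.1 + 4.9 + 2.52 + 5.88
 = 16.8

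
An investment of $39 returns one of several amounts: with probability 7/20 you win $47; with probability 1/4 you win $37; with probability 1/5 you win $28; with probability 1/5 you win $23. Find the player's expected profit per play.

E[payout] = 47·7/20 + 37·1/4 + 28·1/5 + 23·1/5
 = 329/20 + 37/4 + 28/5 + 23/5
 = 359/10
Net = 359/10 - 39 = -31/10

-3.1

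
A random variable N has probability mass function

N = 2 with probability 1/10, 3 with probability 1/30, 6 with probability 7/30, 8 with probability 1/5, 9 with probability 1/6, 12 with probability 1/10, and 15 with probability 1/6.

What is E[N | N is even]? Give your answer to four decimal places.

P(N is even) = 1/10 + 7/30 + 1/5 + 1/10 = 19/30.
E[N | N is even] = [2·1/10 + 6·7/30 + 8·1/5 + 12·1/10] / (19/30)
 = 22/5 / (19/30)
 = 132/19

6.9474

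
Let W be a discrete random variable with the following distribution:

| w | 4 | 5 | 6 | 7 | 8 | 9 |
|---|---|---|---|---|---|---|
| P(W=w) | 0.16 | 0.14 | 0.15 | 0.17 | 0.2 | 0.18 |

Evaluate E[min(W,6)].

5.54

E[min(W,6)] = Σ min(w,6)·P(W=w)
 = 4·0.16 + 5·0.14 + 6·0.15 + 6·0.17 + 6·0.2 + 6·0.18
 = 0.64 + 0.7 + 0.9 + 1.02 + 1.2 + 1.08
 = 5.54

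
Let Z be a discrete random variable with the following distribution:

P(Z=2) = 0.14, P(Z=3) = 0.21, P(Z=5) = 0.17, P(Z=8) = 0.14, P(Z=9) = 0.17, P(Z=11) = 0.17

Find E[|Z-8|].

E[|Z-8|] = Σ |z-8|·P(Z=z)
 = 6·0.14 + 5·0.21 + 3·0.17 + 0·0.14 + 1·0.17 + 3·0.17
 = 0.84 + 1.05 + 0.51 + 0 + 0.17 + 0.51
 = 3.08

3.08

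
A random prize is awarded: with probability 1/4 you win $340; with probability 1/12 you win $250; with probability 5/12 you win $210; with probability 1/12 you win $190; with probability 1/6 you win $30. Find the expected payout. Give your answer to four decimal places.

214.1667

E[payout] = 340·1/4 + 250·1/12 + 210·5/12 + 190·1/12 + 30·1/6
 = 85 + 125/6 + 175/2 + 95/6 + 5
 = 1285/6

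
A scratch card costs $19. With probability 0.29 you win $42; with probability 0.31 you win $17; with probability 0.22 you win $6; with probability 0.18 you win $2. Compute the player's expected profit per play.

E[payout] = 42·0.29 + 17·0.31 + 6·0.22 + 2·0.18
 = 12.18 + 5.27 + 1.32 + 0.36
 = 19.13
Net = 19.13 - 19 = 0.13

0.13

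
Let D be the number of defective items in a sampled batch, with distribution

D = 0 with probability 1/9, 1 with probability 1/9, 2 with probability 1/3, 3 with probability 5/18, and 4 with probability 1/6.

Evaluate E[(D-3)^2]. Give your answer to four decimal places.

1.9444

E[(D-3)^2] = Σ (d-3)^2·P(D=d)
 = 9·1/9 + 4·1/9 + 1·1/3 + 0·5/18 + 1·1/6
 = 1 + 4/9 + 1/3 + 0 + 1/6
 = 35/18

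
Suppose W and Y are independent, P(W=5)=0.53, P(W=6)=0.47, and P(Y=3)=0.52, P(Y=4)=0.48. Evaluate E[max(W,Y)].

5.47

E[max(W,Y)] = Σ_w Σ_y max(w,y) · P(W=w)P(Y=y)
 = 5·0.2756 + 5·0.2544 + 6·0.2444 + 6·0.2256
 = 1.378 + 1.272 + 1.4664 + 1.3536
 = 5.47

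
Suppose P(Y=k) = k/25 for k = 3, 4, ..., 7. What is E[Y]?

E[Y] = Σ y·P(Y=y)
 = 3·3/25 + 4·4/25 + 5·1/5 + 6·6/25 + 7·7/25
 = 9/25 + 16/25 + 1 + 36/25 + 49/25
 = 27/5

5.4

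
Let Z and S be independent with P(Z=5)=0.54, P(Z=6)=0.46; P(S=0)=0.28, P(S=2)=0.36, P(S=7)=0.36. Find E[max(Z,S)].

6.0144

E[max(Z,S)] = Σ_z Σ_s max(z,s) · P(Z=z)P(S=s)
 = 5·0.1512 + 5·0.1944 + 7·0.1944 + 6·0.1288 + 6·0.1656 + 7·0.1656
 = 0.756 + 0.972 + 1.3608 + 0.7728 + 0.9936 + 1.1592
 = 6.0144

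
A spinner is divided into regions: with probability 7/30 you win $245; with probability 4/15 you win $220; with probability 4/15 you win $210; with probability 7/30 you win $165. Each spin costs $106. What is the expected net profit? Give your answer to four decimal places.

104.3333

E[payout] = 245·7/30 + 220·4/15 + 210·4/15 + 165·7/30
 = 343/6 + 176/3 + 56 + 77/2
 = 631/3
Net = 631/3 - 106 = 313/3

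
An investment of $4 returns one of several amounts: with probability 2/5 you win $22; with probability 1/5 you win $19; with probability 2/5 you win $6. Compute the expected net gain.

11

E[payout] = 22·2/5 + 19·1/5 + 6·2/5
 = 44/5 + 19/5 + 12/5
 = 15
Net = 15 - 4 = 11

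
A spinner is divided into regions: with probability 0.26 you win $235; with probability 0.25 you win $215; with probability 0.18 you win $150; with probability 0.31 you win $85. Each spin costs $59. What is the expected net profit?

E[payout] = 235·0.26 + 215·0.25 + 150·0.18 + 85·0.31
 = 61.1 + 53.75 + 27 + 26.35
 = 168.2
Net = 168.2 - 59 = 109.2

109.2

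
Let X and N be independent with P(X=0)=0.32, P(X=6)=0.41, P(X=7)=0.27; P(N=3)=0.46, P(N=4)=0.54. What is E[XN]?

15.399

E[XN] = Σ_x Σ_n xn · P(X=x)P(N=n)
 = 0·0.1472 + 0·0.1728 + 18·0.1886 + 24·0.2214 + 21·0.1242 + 28·0.1458
 = 0 + 0 + 3.3948 + 5.3136 + 2.6082 + 4.0824
 = 15.399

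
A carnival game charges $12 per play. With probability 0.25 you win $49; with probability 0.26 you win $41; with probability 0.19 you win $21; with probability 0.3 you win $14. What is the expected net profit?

E[payout] = 49·0.25 + 41·0.26 + 21·0.19 + 14·0.3
 = 12.25 + 10.66 + 3.99 + 4.2
 = 31.1
Net = 31.1 - 12 = 19.1

19.1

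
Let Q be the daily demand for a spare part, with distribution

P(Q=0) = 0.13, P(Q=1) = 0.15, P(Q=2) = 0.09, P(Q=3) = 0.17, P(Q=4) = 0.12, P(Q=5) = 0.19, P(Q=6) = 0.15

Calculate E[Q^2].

14.11

E[Q^2] = Σ q^2·P(Q=q)
 = 0·0.13 + 1·0.15 + 4·0.09 + 9·0.17 + 16·0.12 + 25·0.19 + 36·0.15
 = 0 + 0.15 + 0.36 + 1.53 + 1.92 + 4.75 + 5.4
 = 14.11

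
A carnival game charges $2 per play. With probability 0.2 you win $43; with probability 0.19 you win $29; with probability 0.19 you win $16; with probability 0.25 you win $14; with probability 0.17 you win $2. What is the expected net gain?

E[payout] = 43·0.2 + 29·0.19 + 16·0.19 + 14·0.25 + 2·0.17
 = 8.6 + 5.51 + 3.04 + 3.5 + 0.34
 = 20.99
Net = 20.99 - 2 = 18.99

18.99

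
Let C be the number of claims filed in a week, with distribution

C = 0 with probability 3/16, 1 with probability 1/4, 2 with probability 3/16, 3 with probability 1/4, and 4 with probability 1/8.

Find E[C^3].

16.5

E[C^3] = Σ c^3·P(C=c)
 = 0·3/16 + 1·1/4 + 8·3/16 + 27·1/4 + 64·1/8
 = 0 + 1/4 + 3/2 + 27/4 + 8
 = 33/2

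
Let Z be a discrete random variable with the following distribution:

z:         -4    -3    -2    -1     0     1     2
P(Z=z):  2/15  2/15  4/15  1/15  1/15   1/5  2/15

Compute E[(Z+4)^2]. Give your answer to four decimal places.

E[(Z+4)^2] = Σ (z+4)^2·P(Z=z)
 = 0·2/15 + 1·2/15 + 4·4/15 + 9·1/15 + 16·1/15 + 25·1/5 + 36·2/15
 = 0 + 2/15 + 16/15 + 3/5 + 16/15 + 5 + 24/5
 = 38/3

12.6667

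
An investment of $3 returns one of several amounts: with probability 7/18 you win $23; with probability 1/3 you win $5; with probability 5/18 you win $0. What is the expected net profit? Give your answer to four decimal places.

E[payout] = 23·7/18 + 5·1/3 + 0·5/18
 = 161/18 + 5/3 + 0
 = 191/18
Net = 191/18 - 3 = 137/18

7.6111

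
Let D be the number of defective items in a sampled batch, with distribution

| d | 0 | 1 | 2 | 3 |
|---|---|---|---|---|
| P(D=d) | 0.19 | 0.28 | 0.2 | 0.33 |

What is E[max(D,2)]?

E[max(D,2)] = Σ max(d,2)·P(D=d)
 = 2·0.19 + 2·0.28 + 2·0.2 + 3·0.33
 = 0.38 + 0.56 + 0.4 + 0.99
 = 2.33

2.33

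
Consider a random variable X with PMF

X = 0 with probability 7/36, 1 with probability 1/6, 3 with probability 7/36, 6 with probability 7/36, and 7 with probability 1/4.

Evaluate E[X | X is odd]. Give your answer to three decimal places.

4.091

P(X is odd) = 1/6 + 7/36 + 1/4 = 11/18.
E[X | X is odd] = [1·1/6 + 3·7/36 + 7·1/4] / (11/18)
 = 5/2 / (11/18)
 = 45/11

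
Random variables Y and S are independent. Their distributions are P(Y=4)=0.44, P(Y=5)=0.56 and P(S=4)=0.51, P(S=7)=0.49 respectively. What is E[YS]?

24.9432

E[YS] = Σ_y Σ_s ys · P(Y=y)P(S=s)
 = 16·0.2244 + 28·0.2156 + 20·0.2856 + 35·0.2744
 = 3.5904 + 6.0368 + 5.712 + 9.604
 = 24.9432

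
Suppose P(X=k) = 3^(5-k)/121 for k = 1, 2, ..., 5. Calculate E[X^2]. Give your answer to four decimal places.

2.8347

E[X^2] = Σ x^2·P(X=x)
 = 1·81/121 + 4·27/121 + 9·9/121 + 16·3/121 + 25·1/121
 = 81/121 + 108/121 + 81/121 + 48/121 + 25/121
 = 343/121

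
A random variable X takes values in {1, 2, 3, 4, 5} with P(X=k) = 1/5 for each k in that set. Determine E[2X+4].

10

E[2X+4] = Σ (2x+4)·P(X=x)
 = 6·1/5 + 8·1/5 + 10·1/5 + 12·1/5 + 14·1/5
 = 6/5 + 8/5 + 2 + 12/5 + 14/5
 = 10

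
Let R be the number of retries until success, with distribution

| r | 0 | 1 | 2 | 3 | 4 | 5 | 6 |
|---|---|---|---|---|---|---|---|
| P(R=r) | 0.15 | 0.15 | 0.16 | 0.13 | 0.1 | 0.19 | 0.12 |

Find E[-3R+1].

-7.79

E[-3R+1] = Σ (-3r+1)·P(R=r)
 = 1·0.15 + (-2)·0.15 + (-5)·0.16 + (-8)·0.13 + (-11)·0.1 + (-14)·0.19 + (-17)·0.12
 = 0.15 + (-0.3) + (-0.8) + (-1.04) + (-1.1) + (-2.66) + (-2.04)
 = -7.79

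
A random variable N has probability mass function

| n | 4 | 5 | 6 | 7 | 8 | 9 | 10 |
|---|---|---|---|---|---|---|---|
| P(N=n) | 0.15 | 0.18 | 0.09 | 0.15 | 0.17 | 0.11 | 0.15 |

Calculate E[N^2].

E[N^2] = Σ n^2·P(N=n)
 = 16·0.15 + 25·0.18 + 36·0.09 + 49·0.15 + 64·0.17 + 81·0.11 + 100·0.15
 = 2.4 + 4.5 + 3.24 + 7.35 + 10.88 + 8.91 + 15
 = 52.28

52.28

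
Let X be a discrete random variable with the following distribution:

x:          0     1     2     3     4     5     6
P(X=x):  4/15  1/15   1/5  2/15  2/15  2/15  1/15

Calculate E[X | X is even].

2

P(X is even) = 4/15 + 1/5 + 2/15 + 1/15 = 2/3.
E[X | X is even] = [0·4/15 + 2·1/5 + 4·2/15 + 6·1/15] / (2/3)
 = 4/3 / (2/3)
 = 2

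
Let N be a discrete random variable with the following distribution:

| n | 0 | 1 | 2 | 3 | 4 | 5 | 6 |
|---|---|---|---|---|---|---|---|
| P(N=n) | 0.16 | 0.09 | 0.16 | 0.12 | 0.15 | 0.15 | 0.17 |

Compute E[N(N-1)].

E[N(N-1)] = Σ n(n-1)·P(N=n)
 = 0·0.16 + 0·0.09 + 2·0.16 + 6·0.12 + 12·0.15 + 20·0.15 + 30·0.17
 = 0 + 0 + 0.32 + 0.72 + 1.8 + 3 + 5.1
 = 10.94

10.94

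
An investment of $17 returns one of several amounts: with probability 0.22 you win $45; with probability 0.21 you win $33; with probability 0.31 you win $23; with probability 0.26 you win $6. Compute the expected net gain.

E[payout] = 45·0.22 + 33·0.21 + 23·0.31 + 6·0.26
 = 9.9 + 6.93 + 7.13 + 1.56
 = 25.52
Net = 25.52 - 17 = 8.52

8.52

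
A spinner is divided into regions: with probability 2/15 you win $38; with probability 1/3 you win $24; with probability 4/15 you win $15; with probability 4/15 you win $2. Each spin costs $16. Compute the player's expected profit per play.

E[payout] = 38·2/15 + 24·1/3 + 15·4/15 + 2·4/15
 = 76/15 + 8 + 4 + 8/15
 = 88/5
Net = 88/5 - 16 = 8/5

1.6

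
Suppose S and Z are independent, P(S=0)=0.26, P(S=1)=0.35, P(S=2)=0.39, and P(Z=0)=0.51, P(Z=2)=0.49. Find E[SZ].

E[SZ] = Σ_s Σ_z sz · P(S=s)P(Z=z)
 = 0·0.1326 + 0·0.1274 + 0·0.1785 + 2·0.1715 + 0·0.1989 + 4·0.1911
 = 0 + 0 + 0 + 0.343 + 0 + 0.7644
 = 1.1074

1.1074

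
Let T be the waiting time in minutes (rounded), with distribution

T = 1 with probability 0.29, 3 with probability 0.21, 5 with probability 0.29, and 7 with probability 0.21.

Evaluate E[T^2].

19.72

E[T^2] = Σ t^2·P(T=t)
 = 1·0.29 + 9·0.21 + 25·0.29 + 49·0.21
 = 0.29 + 1.89 + 7.25 + 10.29
 = 19.72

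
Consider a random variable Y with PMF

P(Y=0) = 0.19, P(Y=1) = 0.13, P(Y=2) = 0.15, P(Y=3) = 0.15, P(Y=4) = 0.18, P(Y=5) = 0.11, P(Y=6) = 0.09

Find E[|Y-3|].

1.65

E[|Y-3|] = Σ |y-3|·P(Y=y)
 = 3·0.19 + 2·0.13 + 1·0.15 + 0·0.15 + 1·0.18 + 2·0.11 + 3·0.09
 = 0.57 + 0.26 + 0.15 + 0 + 0.18 + 0.22 + 0.27
 = 1.65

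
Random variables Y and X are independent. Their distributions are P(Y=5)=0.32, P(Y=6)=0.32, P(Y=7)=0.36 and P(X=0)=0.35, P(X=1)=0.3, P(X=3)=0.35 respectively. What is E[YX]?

E[YX] = Σ_y Σ_x yx · P(Y=y)P(X=x)
 = 0·0.112 + 5·0.096 + 15·0.112 + 0·0.112 + 6·0.096 + 18·0.112 + 0·0.126 + 7·0.108 + 21·0.126
 = 0 + 0.48 + 1.68 + 0 + 0.576 + 2.016 + 0 + 0.756 + 2.646
 = 8.154

8.154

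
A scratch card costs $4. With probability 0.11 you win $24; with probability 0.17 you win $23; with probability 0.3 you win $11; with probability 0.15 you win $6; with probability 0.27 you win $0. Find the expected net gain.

6.75

E[payout] = 24·0.11 + 23·0.17 + 11·0.3 + 6·0.15 + 0·0.27
 = 2.64 + 3.91 + 3.3 + 0.9 + 0
 = 10.75
Net = 10.75 - 4 = 6.75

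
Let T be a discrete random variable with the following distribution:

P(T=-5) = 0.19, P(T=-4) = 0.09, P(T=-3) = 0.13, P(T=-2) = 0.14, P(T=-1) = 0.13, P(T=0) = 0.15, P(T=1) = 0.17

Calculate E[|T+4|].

E[|T+4|] = Σ |t+4|·P(T=t)
 = 1·0.19 + 0·0.09 + 1·0.13 + 2·0.14 + 3·0.13 + 4·0.15 + 5·0.17
 = 0.19 + 0 + 0.13 + 0.28 + 0.39 + 0.6 + 0.85
 = 2.44

2.44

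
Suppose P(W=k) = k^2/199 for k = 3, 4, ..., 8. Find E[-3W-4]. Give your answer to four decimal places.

-23.4020

E[-3W-4] = Σ (-3w-4)·P(W=w)
 = (-13)·9/199 + (-16)·16/199 + (-19)·25/199 + (-22)·36/199 + (-25)·49/199 + (-28)·64/199
 = (-117/199) + (-256/199) + (-475/199) + (-792/199) + (-1225/199) + (-1792/199)
 = -4657/199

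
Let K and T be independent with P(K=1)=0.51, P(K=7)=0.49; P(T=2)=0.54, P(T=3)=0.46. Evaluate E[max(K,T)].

E[max(K,T)] = Σ_k Σ_t max(k,t) · P(K=k)P(T=t)
 = 2·0.2754 + 3·0.2346 + 7·0.2646 + 7·0.2254
 = 0.5508 + 0.7038 + 1.8522 + 1.5778
 = 4.6846

4.6846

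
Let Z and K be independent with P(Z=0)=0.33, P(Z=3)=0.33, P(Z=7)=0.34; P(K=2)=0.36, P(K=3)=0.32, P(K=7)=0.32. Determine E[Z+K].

E[Z+K] = Σ_z Σ_k (z+k) · P(Z=z)P(K=k)
 = 2·0.1188 + 3·0.1056 + 7·0.1056 + 5·0.1188 + 6·0.1056 + 10·0.1056 + 9·0.1224 + 10·0.1088 + 14·0.1088
 = 0.2376 + 0.3168 + 0.7392 + 0.594 + 0.6336 + 1.056 + 1.1016 + 1.088 + 1.5232
 = 7.29

7.29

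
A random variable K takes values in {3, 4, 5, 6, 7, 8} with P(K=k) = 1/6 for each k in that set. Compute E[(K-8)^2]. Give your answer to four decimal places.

9.1667

E[(K-8)^2] = Σ (k-8)^2·P(K=k)
 = 25·1/6 + 16·1/6 + 9·1/6 + 4·1/6 + 1·1/6 + 0·1/6
 = 25/6 + 8/3 + 3/2 + 2/3 + 1/6 + 0
 = 55/6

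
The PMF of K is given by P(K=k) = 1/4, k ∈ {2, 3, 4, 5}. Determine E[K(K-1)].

E[K(K-1)] = Σ k(k-1)·P(K=k)
 = 2·1/4 + 6·1/4 + 12·1/4 + 20·1/4
 = 1/2 + 3/2 + 3 + 5
 = 10

10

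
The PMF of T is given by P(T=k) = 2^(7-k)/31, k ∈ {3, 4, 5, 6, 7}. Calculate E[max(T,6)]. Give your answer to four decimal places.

E[max(T,6)] = Σ max(t,6)·P(T=t)
 = 6·16/31 + 6·8/31 + 6·4/31 + 6·2/31 + 7·1/31
 = 96/31 + 48/31 + 24/31 + 12/31 + 7/31
 = 187/31

6.0323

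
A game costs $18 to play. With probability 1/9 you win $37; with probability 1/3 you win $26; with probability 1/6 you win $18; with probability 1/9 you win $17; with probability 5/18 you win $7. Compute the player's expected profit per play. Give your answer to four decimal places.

E[payout] = 37·1/9 + 26·1/3 + 18·1/6 + 17·1/9 + 7·5/18
 = 37/9 + 26/3 + 3 + 17/9 + 35/18
 = 353/18
Net = 353/18 - 18 = 29/18

1.6111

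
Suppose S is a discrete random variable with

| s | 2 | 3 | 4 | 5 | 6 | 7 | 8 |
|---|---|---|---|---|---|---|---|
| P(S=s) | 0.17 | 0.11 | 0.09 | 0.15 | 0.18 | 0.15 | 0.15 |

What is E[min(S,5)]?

4.18

E[min(S,5)] = Σ min(s,5)·P(S=s)
 = 2·0.17 + 3·0.11 + 4·0.09 + 5·0.15 + 5·0.18 + 5·0.15 + 5·0.15
 = 0.34 + 0.33 + 0.36 + 0.75 + 0.9 + 0.75 + 0.75
 = 4.18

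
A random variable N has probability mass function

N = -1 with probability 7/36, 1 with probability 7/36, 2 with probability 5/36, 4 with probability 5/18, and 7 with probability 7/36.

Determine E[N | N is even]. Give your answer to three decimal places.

P(N is even) = 5/36 + 5/18 = 5/12.
E[N | N is even] = [2·5/36 + 4·5/18] / (5/12)
 = 25/18 / (5/12)
 = 10/3

3.333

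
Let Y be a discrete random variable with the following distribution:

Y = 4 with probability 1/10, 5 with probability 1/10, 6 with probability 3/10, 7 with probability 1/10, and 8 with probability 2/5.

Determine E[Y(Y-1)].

E[Y(Y-1)] = Σ y(y-1)·P(Y=y)
 = 12·1/10 + 20·1/10 + 30·3/10 + 42·1/10 + 56·2/5
 = 6/5 + 2 + 9 + 21/5 + 112/5
 = 194/5

38.8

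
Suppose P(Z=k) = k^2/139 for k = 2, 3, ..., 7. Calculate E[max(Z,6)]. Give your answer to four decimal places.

6.3525

E[max(Z,6)] = Σ max(z,6)·P(Z=z)
 = 6·4/139 + 6·9/139 + 6·16/139 + 6·25/139 + 6·36/139 + 7·49/139
 = 24/139 + 54/139 + 96/139 + 150/139 + 216/139 + 343/139
 = 883/139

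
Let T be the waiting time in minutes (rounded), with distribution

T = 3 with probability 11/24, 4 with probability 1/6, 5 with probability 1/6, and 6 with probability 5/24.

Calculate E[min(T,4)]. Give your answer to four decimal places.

E[min(T,4)] = Σ min(t,4)·P(T=t)
 = 3·11/24 + 4·1/6 + 4·1/6 + 4·5/24
 = 11/8 + 2/3 + 2/3 + 5/6
 = 85/24

3.5417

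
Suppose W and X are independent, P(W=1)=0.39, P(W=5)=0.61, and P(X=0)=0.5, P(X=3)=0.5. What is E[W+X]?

E[W+X] = Σ_w Σ_x (w+x) · P(W=w)P(X=x)
 = 1·0.195 + 4·0.195 + 5·0.305 + 8·0.305
 = 0.195 + 0.78 + 1.525 + 2.44
 = 4.94

4.94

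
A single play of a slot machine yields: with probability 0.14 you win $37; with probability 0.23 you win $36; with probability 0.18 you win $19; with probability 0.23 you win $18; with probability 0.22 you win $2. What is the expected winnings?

21.46

E[payout] = 37·0.14 + 36·0.23 + 19·0.18 + 18·0.23 + 2·0.22
 = 5.18 + 8.28 + 3.42 + 4.14 + 0.44
 = 21.46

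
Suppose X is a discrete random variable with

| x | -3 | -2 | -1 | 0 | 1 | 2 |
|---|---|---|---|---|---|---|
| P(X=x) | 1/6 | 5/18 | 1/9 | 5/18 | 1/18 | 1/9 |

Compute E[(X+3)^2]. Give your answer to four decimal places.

E[(X+3)^2] = Σ (x+3)^2·P(X=x)
 = 0·1/6 + 1·5/18 + 4·1/9 + 9·5/18 + 16·1/18 + 25·1/9
 = 0 + 5/18 + 4/9 + 5/2 + 8/9 + 25/9
 = 62/9

6.8889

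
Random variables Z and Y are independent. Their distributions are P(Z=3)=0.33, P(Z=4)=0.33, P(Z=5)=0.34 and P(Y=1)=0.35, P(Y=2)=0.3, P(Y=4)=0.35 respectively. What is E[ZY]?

E[ZY] = Σ_z Σ_y zy · P(Z=z)P(Y=y)
 = 3·0.1155 + 6·0.099 + 12·0.1155 + 4·0.1155 + 8·0.099 + 16·0.1155 + 5·0.119 + 10·0.102 + 20·0.119
 = 0.3465 + 0.594 + 1.386 + 0.462 + 0.792 + 1.848 + 0.595 + 1.02 + 2.38
 = 9.4235

9.4235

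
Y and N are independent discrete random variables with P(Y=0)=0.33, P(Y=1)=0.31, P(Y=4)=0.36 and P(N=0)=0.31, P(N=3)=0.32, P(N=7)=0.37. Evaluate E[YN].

E[YN] = Σ_y Σ_n yn · P(Y=y)P(N=n)
 = 0·0.1023 + 0·0.1056 + 0·0.1221 + 0·0.0961 + 3·0.0992 + 7·0.1147 + 0·0.1116 + 12·0.1152 + 28·0.1332
 = 0 + 0 + 0 + 0 + 0.2976 + 0.8029 + 0 + 1.3824 + 3.7296
 = 6.2125

6.2125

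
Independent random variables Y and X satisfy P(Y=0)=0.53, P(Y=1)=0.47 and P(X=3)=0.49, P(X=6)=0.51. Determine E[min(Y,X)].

E[min(Y,X)] = Σ_y Σ_x min(y,x) · P(Y=y)P(X=x)
 = 0·0.2597 + 0·0.2703 + 1·0.2303 + 1·0.2397
 = 0 + 0 + 0.2303 + 0.2397
 = 0.47

0.47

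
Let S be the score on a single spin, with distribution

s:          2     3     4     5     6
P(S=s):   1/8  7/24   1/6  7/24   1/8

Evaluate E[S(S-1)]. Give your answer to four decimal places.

E[S(S-1)] = Σ s(s-1)·P(S=s)
 = 2·1/8 + 6·7/24 + 12·1/6 + 20·7/24 + 30·1/8
 = 1/4 + 7/4 + 2 + 35/6 + 15/4
 = 163/12

13.5833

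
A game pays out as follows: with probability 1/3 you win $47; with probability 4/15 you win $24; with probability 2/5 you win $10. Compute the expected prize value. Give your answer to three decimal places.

E[payout] = 47·1/3 + 24·4/15 + 10·2/5
 = 47/3 + 32/5 + 4
 = 391/15

26.067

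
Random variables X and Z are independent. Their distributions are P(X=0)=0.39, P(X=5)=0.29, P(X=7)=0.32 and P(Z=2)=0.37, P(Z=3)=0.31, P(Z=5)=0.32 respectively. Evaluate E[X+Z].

E[X+Z] = Σ_x Σ_z (x+z) · P(X=x)P(Z=z)
 = 2·0.1443 + 3·0.1209 + 5·0.1248 + 7·0.1073 + 8·0.0899 + 10·0.0928 + 9·0.1184 + 10·0.0992 + 12·0.1024
 = 0.2886 + 0.3627 + 0.624 + 0.7511 + 0.7192 + 0.928 + 1.0656 + 0.992 + 1.2288
 = 6.96

6.96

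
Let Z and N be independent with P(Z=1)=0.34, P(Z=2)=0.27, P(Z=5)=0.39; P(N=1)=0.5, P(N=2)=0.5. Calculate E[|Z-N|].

1.67

E[|Z-N|] = Σ_z Σ_n |z-n| · P(Z=z)P(N=n)
 = 0·0.17 + 1·0.17 + 1·0.135 + 0·0.135 + 4·0.195 + 3·0.195
 = 0 + 0.17 + 0.135 + 0 + 0.78 + 0.585
 = 1.67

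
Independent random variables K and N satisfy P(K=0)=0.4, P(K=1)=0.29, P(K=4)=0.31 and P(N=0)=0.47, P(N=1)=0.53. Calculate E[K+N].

2.06

E[K+N] = Σ_k Σ_n (k+n) · P(K=k)P(N=n)
 = 0·0.188 + 1·0.212 + 1·0.1363 + 2·0.1537 + 4·0.1457 + 5·0.1643
 = 0 + 0.212 + 0.1363 + 0.3074 + 0.5828 + 0.8215
 = 2.06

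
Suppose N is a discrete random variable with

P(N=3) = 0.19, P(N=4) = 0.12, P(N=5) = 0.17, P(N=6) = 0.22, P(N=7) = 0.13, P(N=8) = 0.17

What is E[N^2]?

E[N^2] = Σ n^2·P(N=n)
 = 9·0.19 + 16·0.12 + 25·0.17 + 36·0.22 + 49·0.13 + 64·0.17
 = 1.71 + 1.92 + 4.25 + 7.92 + 6.37 + 10.88
 = 33.05

33.05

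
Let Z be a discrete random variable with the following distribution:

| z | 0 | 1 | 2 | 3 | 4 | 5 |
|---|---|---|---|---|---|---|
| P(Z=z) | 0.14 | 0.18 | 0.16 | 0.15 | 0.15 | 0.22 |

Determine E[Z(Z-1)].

E[Z(Z-1)] = Σ z(z-1)·P(Z=z)
 = 0·0.14 + 0·0.18 + 2·0.16 + 6·0.15 + 12·0.15 + 20·0.22
 = 0 + 0 + 0.32 + 0.9 + 1.8 + 4.4
 = 7.42

7.42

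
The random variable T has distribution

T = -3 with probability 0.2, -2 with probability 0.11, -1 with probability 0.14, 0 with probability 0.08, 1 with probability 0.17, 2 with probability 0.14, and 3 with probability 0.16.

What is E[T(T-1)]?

4.58

E[T(T-1)] = Σ t(t-1)·P(T=t)
 = 12·0.2 + 6·0.11 + 2·0.14 + 0·0.08 + 0·0.17 + 2·0.14 + 6·0.16
 = 2.4 + 0.66 + 0.28 + 0 + 0 + 0.28 + 0.96
 = 4.58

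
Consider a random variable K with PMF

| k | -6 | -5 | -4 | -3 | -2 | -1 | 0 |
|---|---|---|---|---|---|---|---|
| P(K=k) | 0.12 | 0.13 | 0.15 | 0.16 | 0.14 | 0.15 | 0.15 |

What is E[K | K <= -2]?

-3.9

P(K <= -2) = 0.12 + 0.13 + 0.15 + 0.16 + 0.14 = 0.7.
E[K | K <= -2] = [(-6)·0.12 + (-5)·0.13 + (-4)·0.15 + (-3)·0.16 + (-2)·0.14] / 0.7
 = -2.73 / 0.7
 = -39/10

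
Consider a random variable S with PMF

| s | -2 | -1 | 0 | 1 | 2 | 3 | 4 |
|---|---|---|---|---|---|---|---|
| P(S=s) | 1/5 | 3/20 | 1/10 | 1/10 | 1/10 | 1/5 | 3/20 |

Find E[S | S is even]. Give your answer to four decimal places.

0.7273

P(S is even) = 1/5 + 1/10 + 1/10 + 3/20 = 11/20.
E[S | S is even] = [(-2)·1/5 + 0·1/10 + 2·1/10 + 4·3/20] / (11/20)
 = 2/5 / (11/20)
 = 8/11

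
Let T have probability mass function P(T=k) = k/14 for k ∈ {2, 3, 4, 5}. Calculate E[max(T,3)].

E[max(T,3)] = Σ max(t,3)·P(T=t)
 = 3·1/7 + 3·3/14 + 4·2/7 + 5·5/14
 = 3/7 + 9/14 + 8/7 + 25/14
 = 4

4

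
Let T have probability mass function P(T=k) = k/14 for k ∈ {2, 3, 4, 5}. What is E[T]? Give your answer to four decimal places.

3.8571

E[T] = Σ t·P(T=t)
 = 2·1/7 + 3·3/14 + 4·2/7 + 5·5/14
 = 2/7 + 9/14 + 8/7 + 25/14
 = 27/7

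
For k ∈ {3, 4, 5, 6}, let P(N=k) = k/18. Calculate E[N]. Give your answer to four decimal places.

4.7778

E[N] = Σ n·P(N=n)
 = 3·1/6 + 4·2/9 + 5·5/18 + 6·1/3
 = 1/2 + 8/9 + 25/18 + 2
 = 43/9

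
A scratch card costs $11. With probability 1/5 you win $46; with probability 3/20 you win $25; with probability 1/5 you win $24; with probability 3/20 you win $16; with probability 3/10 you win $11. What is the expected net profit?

E[payout] = 46·1/5 + 25·3/20 + 24·1/5 + 16·3/20 + 11·3/10
 = 46/5 + 15/4 + 24/5 + 12/5 + 33/10
 = 469/20
Net = 469/20 - 11 = 249/20

12.45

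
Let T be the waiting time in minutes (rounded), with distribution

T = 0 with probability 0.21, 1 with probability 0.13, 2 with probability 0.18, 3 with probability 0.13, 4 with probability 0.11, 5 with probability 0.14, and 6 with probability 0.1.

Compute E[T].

E[T] = Σ t·P(T=t)
 = 0·0.21 + 1·0.13 + 2·0.18 + 3·0.13 + 4·0.11 + 5·0.14 + 6·0.1
 = 0 + 0.13 + 0.36 + 0.39 + 0.44 + 0.7 + 0.6
 = 2.62

2.62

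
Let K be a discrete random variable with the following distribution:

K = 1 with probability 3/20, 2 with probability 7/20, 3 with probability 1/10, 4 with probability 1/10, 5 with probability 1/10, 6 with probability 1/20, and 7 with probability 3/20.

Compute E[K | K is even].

P(K is even) = 7/20 + 1/10 + 1/20 = 1/2.
E[K | K is even] = [2·7/20 + 4·1/10 + 6·1/20] / (1/2)
 = 7/5 / (1/2)
 = 14/5

2.8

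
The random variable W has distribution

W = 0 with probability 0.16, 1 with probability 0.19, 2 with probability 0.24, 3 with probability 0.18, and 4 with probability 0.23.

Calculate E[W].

E[W] = Σ w·P(W=w)
 = 0·0.16 + 1·0.19 + 2·0.24 + 3·0.18 + 4·0.23
 = 0 + 0.19 + 0.48 + 0.54 + 0.92
 = 2.13

2.13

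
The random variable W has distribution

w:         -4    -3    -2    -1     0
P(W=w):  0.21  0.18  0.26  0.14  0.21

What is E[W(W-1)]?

E[W(W-1)] = Σ w(w-1)·P(W=w)
 = 20·0.21 + 12·0.18 + 6·0.26 + 2·0.14 + 0·0.21
 = 4.2 + 2.16 + 1.56 + 0.28 + 0
 = 8.2

8.2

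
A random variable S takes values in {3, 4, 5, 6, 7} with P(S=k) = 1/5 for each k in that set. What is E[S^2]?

27

E[S^2] = Σ s^2·P(S=s)
 = 9·1/5 + 16·1/5 + 25·1/5 + 36·1/5 + 49·1/5
 = 9/5 + 16/5 + 5 + 36/5 + 49/5
 = 27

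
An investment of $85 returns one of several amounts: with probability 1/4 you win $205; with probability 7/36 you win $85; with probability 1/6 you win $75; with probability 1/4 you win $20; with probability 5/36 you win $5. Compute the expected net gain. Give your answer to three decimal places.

E[payout] = 205·1/4 + 85·7/36 + 75·1/6 + 20·1/4 + 5·5/36
 = 205/4 + 595/36 + 25/2 + 5 + 25/36
 = 3095/36
Net = 3095/36 - 85 = 35/36

0.972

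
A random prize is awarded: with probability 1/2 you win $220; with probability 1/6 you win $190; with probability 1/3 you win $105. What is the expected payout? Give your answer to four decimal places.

176.6667

E[payout] = 220·1/2 + 190·1/6 + 105·1/3
 = 110 + 95/3 + 35
 = 530/3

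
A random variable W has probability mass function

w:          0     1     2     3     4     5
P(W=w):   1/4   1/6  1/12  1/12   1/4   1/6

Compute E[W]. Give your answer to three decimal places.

2.417

E[W] = Σ w·P(W=w)
 = 0·1/4 + 1·1/6 + 2·1/12 + 3·1/12 + 4·1/4 + 5·1/6
 = 0 + 1/6 + 1/6 + 1/4 + 1 + 5/6
 = 29/12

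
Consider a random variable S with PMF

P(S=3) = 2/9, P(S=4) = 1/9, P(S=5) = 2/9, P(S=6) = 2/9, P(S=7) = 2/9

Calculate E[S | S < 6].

P(S < 6) = 2/9 + 1/9 + 2/9 = 5/9.
E[S | S < 6] = [3·2/9 + 4·1/9 + 5·2/9] / (5/9)
 = 20/9 / (5/9)
 = 4

4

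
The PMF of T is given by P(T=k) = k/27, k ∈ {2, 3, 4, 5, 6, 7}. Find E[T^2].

29

E[T^2] = Σ t^2·P(T=t)
 = 4·2/27 + 9·1/9 + 16·4/27 + 25·5/27 + 36·2/9 + 49·7/27
 = 8/27 + 1 + 64/27 + 125/27 + 8 + 343/27
 = 29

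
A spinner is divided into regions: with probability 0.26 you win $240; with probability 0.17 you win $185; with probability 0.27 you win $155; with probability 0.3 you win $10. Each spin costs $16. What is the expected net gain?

122.7

E[payout] = 240·0.26 + 185·0.17 + 155·0.27 + 10·0.3
 = 62.4 + 31.45 + 41.85 + 3
 = 138.7
Net = 138.7 - 16 = 122.7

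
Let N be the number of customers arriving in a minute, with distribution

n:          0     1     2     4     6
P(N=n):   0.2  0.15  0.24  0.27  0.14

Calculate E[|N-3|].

E[|N-3|] = Σ |n-3|·P(N=n)
 = 3·0.2 + 2·0.15 + 1·0.24 + 1·0.27 + 3·0.14
 = 0.6 + 0.3 + 0.24 + 0.27 + 0.42
 = 1.83

1.83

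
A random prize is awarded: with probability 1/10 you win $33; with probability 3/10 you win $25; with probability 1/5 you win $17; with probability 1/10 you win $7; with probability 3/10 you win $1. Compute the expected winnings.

15.2

E[payout] = 33·1/10 + 25·3/10 + 17·1/5 + 7·1/10 + 1·3/10
 = 33/10 + 15/2 + 17/5 + 7/10 + 3/10
 = 76/5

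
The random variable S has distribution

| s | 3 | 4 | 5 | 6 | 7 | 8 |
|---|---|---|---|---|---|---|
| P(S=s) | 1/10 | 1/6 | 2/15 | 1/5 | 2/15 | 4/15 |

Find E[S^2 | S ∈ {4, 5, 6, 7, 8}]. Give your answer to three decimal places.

40.889

P(S ∈ {4, 5, 6, 7, 8}) = 1/6 + 2/15 + 1/5 + 2/15 + 4/15 = 9/10.
E[S^2 | S ∈ {4, 5, 6, 7, 8}] = [16·1/6 + 25·2/15 + 36·1/5 + 49·2/15 + 64·4/15] / (9/10)
 = 184/5 / (9/10)
 = 368/9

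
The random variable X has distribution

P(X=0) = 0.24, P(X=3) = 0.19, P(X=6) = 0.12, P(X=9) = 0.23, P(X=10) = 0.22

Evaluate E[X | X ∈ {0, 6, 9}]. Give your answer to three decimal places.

P(X ∈ {0, 6, 9}) = 0.24 + 0.12 + 0.23 = 0.59.
E[X | X ∈ {0, 6, 9}] = [0·0.24 + 6·0.12 + 9·0.23] / 0.59
 = 2.79 / 0.59
 = 279/59

4.729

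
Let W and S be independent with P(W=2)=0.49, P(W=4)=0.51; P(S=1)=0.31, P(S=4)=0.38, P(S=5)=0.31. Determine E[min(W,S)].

E[min(W,S)] = Σ_w Σ_s min(w,s) · P(W=w)P(S=s)
 = 1·0.1519 + 2·0.1862 + 2·0.1519 + 1·0.1581 + 4·0.1938 + 4·0.1581
 = 0.1519 + 0.3724 + 0.3038 + 0.1581 + 0.7752 + 0.6324
 = 2.3938

2.3938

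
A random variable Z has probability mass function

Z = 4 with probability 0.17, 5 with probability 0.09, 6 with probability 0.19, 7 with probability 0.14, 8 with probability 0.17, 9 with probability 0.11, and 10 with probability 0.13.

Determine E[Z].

E[Z] = Σ z·P(Z=z)
 = 4·0.17 + 5·0.09 + 6·0.19 + 7·0.14 + 8·0.17 + 9·0.11 + 10·0.13
 = 0.68 + 0.45 + 1.14 + 0.98 + 1.36 + 0.99 + 1.3
 = 6.9

6.9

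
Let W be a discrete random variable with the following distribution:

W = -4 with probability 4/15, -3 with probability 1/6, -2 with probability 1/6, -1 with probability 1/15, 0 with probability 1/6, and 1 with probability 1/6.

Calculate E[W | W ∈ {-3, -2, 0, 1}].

P(W ∈ {-3, -2, 0, 1}) = 1/6 + 1/6 + 1/6 + 1/6 = 2/3.
E[W | W ∈ {-3, -2, 0, 1}] = [(-3)·1/6 + (-2)·1/6 + 0·1/6 + 1·1/6] / (2/3)
 = -2/3 / (2/3)
 = -1

-1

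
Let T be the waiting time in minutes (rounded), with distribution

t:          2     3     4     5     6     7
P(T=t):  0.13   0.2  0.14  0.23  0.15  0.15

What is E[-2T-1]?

E[-2T-1] = Σ (-2t-1)·P(T=t)
 = (-5)·0.13 + (-7)·0.2 + (-9)·0.14 + (-11)·0.23 + (-13)·0.15 + (-15)·0.15
 = (-0.65) + (-1.4) + (-1.26) + (-2.53) + (-1.95) + (-2.25)
 = -10.04

-10.04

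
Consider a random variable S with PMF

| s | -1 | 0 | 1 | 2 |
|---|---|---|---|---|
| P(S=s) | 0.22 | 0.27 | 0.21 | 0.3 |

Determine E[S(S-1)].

1.04

E[S(S-1)] = Σ s(s-1)·P(S=s)
 = 2·0.22 + 0·0.27 + 0·0.21 + 2·0.3
 = 0.44 + 0 + 0 + 0.6
 = 1.04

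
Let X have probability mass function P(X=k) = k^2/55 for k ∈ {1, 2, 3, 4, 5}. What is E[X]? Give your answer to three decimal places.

E[X] = Σ x·P(X=x)
 = 1·1/55 + 2·4/55 + 3·9/55 + 4·16/55 + 5·5/11
 = 1/55 + 8/55 + 27/55 + 64/55 + 25/11
 = 45/11

4.091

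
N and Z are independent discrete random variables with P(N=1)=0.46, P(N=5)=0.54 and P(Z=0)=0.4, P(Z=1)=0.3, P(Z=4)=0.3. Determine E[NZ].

4.74

E[NZ] = Σ_n Σ_z nz · P(N=n)P(Z=z)
 = 0·0.184 + 1·0.138 + 4·0.138 + 0·0.216 + 5·0.162 + 20·0.162
 = 0 + 0.138 + 0.552 + 0 + 0.81 + 3.24
 = 4.74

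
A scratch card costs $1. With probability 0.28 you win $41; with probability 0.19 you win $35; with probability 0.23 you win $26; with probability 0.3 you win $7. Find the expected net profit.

25.21

E[payout] = 41·0.28 + 35·0.19 + 26·0.23 + 7·0.3
 = 11.48 + 6.65 + 5.98 + 2.1
 = 26.21
Net = 26.21 - 1 = 25.21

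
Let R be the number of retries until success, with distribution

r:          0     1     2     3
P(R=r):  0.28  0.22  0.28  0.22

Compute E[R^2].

E[R^2] = Σ r^2·P(R=r)
 = 0·0.28 + 1·0.22 + 4·0.28 + 9·0.22
 = 0 + 0.22 + 1.12 + 1.98
 = 3.32

3.32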